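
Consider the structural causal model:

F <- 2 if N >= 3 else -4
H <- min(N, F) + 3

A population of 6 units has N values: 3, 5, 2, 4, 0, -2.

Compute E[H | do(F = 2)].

4

do(F=2) breaks F's dependence on N. With F=2 fixed, H across the units is 5, 5, 5, 5, 3, 1, mean 4.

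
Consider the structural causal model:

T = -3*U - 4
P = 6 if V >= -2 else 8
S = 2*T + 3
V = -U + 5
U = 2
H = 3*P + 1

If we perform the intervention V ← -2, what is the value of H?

19

Under do(V=-2), the mechanism V = -U + 5 is discarded; V is fixed at -2.
P = 6 if V >= -2 else 8  [with V=-2]  = 6
H = 3*P + 1  [with P=6]  = 19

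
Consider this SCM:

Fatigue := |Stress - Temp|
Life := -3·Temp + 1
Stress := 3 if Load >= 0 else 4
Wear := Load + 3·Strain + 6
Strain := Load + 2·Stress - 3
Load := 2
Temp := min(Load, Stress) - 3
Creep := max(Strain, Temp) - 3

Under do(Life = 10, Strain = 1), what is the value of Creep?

-2

The joint intervention fixes Life = 10, Strain = 1, removing each variable's own equation.
Stress = 3 if Load >= 0 else 4  [with Load=2]  = 3
Temp = min(Load, Stress) - 3  [with Load=2, Stress=3]  = -1
Creep = max(Strain, Temp) - 3  [with Strain=1, Temp=-1]  = -2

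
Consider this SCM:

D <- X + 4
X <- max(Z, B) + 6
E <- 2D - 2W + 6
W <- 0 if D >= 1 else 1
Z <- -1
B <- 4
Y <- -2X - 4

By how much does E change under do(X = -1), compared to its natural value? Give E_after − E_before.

The intervention breaks the incoming arrows to X: X <- max(Z, B) + 6 no longer applies, and X = -1.
D = X + 4  [with X=-1]  = 3
W = 0 if D >= 1 else 1  [with D=3]  = 0
E = 2D - 2W + 6  [with D=3, W=0]  = 12
Without intervention: X = max(Z, B) + 6  [with Z=-1, B=4]  = 10; D = X + 4  [with X=10]  = 14; W = 0 if D >= 1 else 1  [with D=14]  = 0; E = 2D - 2W + 6  [with D=14, W=0]  = 34.
Change = 12 − 34 = -22.

-22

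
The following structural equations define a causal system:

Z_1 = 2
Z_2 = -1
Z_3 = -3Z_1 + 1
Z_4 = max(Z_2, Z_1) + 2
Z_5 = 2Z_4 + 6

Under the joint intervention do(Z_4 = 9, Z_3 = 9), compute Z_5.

24

The joint intervention fixes Z_4 = 9, Z_3 = 9, removing each variable's own equation.
Z_5 = 2Z_4 + 6  [with Z_4=9]  = 24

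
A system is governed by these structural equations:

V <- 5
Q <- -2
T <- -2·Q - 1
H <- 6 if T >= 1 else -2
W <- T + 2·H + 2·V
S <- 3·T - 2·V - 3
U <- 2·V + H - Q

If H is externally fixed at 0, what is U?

12

The intervention breaks the incoming arrows to H: H <- 6 if T >= 1 else -2 no longer applies, and H = 0.
U = 2·V + H - Q  [with V=5, H=0, Q=-2]  = 12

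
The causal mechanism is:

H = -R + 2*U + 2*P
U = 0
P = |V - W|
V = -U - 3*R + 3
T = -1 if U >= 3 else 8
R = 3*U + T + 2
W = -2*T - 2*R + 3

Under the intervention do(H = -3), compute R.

10

Intervening sets H = -3 and removes its equation (H = -R + 2*U + 2*P).
R is not downstream of the intervention, so its value is determined by the original equations.
T = -1 if U >= 3 else 8  [with U=0]  = 8
R = 3*U + T + 2  [with U=0, T=8]  = 10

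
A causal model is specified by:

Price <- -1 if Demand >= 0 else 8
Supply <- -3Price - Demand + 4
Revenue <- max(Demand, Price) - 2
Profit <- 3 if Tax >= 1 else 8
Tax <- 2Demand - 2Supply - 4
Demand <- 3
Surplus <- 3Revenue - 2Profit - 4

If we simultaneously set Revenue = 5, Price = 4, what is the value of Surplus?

5

Under do(Revenue = 5, Price = 4), each intervened variable's structural equation is replaced by its fixed value.
Supply = -3Price - Demand + 4  [with Price=4, Demand=3]  = -11
Tax = 2Demand - 2Supply - 4  [with Demand=3, Supply=-11]  = 24
Profit = 3 if Tax >= 1 else 8  [with Tax=24]  = 3
Surplus = 3Revenue - 2Profit - 4  [with Revenue=5, Profit=3]  = 5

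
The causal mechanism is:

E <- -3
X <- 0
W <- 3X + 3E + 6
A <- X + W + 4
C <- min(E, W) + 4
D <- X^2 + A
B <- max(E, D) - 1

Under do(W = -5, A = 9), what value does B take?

Under do(W = -5, A = 9), each intervened variable's structural equation is replaced by its fixed value.
D = X^2 + A  [with X=0, A=9]  = 9
B = max(E, D) - 1  [with E=-3, D=9]  = 8

8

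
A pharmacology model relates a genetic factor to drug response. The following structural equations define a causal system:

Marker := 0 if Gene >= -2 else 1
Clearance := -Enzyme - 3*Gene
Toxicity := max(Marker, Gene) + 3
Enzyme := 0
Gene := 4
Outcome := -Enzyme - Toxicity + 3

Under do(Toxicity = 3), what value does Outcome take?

0

Under do(Toxicity=3), the mechanism Toxicity := max(Marker, Gene) + 3 is discarded; Toxicity is fixed at 3.
Outcome = -Enzyme - Toxicity + 3  [with Enzyme=0, Toxicity=3]  = 0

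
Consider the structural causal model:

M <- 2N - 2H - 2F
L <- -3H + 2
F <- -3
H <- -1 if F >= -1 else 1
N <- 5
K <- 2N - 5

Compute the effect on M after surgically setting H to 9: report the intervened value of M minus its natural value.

-16

The intervention breaks the incoming arrows to H: H <- -1 if F >= -1 else 1 no longer applies, and H = 9.
M = 2N - 2H - 2F  [with N=5, H=9, F=-3]  = -2
Without intervention: H = -1 if F >= -1 else 1  [with F=-3]  = 1; M = 2N - 2H - 2F  [with N=5, H=1, F=-3]  = 14.
Change = -2 − 14 = -16.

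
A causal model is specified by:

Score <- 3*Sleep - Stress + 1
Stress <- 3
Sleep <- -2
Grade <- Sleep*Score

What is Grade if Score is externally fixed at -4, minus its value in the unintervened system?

-8

The intervention breaks the incoming arrows to Score: Score <- 3*Sleep - Stress + 1 no longer applies, and Score = -4.
Grade = Sleep*Score  [with Sleep=-2, Score=-4]  = 8
Without intervention: Score = 3*Sleep - Stress + 1  [with Sleep=-2, Stress=3]  = -8; Grade = Sleep*Score  [with Sleep=-2, Score=-8]  = 16.
Change = 8 − 16 = -8.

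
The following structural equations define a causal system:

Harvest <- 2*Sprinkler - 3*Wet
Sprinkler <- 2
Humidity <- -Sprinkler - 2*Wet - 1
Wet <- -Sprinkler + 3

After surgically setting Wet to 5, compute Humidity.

The intervention breaks the incoming arrows to Wet: Wet <- -Sprinkler + 3 no longer applies, and Wet = 5.
Humidity = -Sprinkler - 2*Wet - 1  [with Sprinkler=2, Wet=5]  = -13

-13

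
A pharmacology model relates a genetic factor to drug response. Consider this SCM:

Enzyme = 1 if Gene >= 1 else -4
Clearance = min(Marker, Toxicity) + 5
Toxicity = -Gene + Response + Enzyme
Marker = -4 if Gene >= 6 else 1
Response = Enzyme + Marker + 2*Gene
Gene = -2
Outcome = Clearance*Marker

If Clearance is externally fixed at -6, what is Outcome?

-6

Intervening sets Clearance = -6 and removes its equation (Clearance = min(Marker, Toxicity) + 5).
Marker = -4 if Gene >= 6 else 1  [with Gene=-2]  = 1
Outcome = Clearance*Marker  [with Clearance=-6, Marker=1]  = -6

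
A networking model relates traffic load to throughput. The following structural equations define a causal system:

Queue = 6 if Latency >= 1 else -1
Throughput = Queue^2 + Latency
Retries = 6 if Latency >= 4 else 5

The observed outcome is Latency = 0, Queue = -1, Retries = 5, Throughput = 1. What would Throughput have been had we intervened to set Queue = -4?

Under do(Queue=-4), the mechanism Queue = 6 if Latency >= 1 else -1 is discarded; Queue is fixed at -4.
Throughput = Queue^2 + Latency  [with Queue=-4, Latency=0]  = 16

16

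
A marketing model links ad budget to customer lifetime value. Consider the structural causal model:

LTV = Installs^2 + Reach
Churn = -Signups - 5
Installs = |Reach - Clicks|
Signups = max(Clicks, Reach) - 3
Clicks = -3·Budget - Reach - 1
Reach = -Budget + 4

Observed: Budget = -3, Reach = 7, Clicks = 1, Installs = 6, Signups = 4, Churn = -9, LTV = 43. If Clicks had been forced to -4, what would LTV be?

The intervention breaks the incoming arrows to Clicks: Clicks = -3·Budget - Reach - 1 no longer applies, and Clicks = -4.
Reach = -Budget + 4  [with Budget=-3]  = 7
Installs = |Reach - Clicks|  [with Reach=7, Clicks=-4]  = 11
LTV = Installs^2 + Reach  [with Installs=11, Reach=7]  = 128

128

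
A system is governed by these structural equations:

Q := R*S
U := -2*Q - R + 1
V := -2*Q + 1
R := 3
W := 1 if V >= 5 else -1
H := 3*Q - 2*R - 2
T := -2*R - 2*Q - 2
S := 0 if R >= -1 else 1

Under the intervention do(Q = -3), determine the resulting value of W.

The intervention breaks the incoming arrows to Q: Q := R*S no longer applies, and Q = -3.
V = -2*Q + 1  [with Q=-3]  = 7
W = 1 if V >= 5 else -1  [with V=7]  = 1

1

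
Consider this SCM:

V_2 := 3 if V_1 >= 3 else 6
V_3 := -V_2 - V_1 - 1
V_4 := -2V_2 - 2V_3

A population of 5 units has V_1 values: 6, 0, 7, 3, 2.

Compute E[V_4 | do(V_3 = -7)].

Every unit gets V_3=-7 under the intervention. V_4 values become 8, 2, 8, 8, 2; E[V_4|do(V_3=-7)] = 5.6.

5.6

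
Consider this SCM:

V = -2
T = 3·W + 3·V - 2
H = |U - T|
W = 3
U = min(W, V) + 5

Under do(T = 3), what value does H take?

Intervening sets T = 3 and removes its equation (T = 3·W + 3·V - 2).
U = min(W, V) + 5  [with W=3, V=-2]  = 3
H = |U - T|  [with U=3, T=3]  = 0

0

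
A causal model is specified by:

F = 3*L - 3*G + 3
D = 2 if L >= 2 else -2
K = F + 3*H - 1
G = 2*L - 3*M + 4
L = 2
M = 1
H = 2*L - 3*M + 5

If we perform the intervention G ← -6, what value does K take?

44

The intervention breaks the incoming arrows to G: G = 2*L - 3*M + 4 no longer applies, and G = -6.
F = 3*L - 3*G + 3  [with L=2, G=-6]  = 27
H = 2*L - 3*M + 5  [with L=2, M=1]  = 6
K = F + 3*H - 1  [with F=27, H=6]  = 44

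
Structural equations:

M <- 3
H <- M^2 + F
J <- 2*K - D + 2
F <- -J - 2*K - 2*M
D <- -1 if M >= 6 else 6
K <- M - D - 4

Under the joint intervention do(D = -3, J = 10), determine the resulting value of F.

-20

Setting D = -3, J = 10 by intervention discards those variables' equations.
K = M - D - 4  [with M=3, D=-3]  = 2
F = -J - 2*K - 2*M  [with J=10, K=2, M=3]  = -20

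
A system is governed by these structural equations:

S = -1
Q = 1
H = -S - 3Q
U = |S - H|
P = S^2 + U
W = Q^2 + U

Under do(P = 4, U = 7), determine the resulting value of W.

Setting P = 4, U = 7 by intervention discards those variables' equations.
W = Q^2 + U  [with Q=1, U=7]  = 8

8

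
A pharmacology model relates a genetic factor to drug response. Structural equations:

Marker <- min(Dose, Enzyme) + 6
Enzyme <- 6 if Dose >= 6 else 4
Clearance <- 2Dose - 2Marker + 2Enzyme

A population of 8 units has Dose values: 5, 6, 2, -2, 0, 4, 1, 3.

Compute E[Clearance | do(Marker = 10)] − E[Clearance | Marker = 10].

The intervention sets Marker=10 in all 8 units regardless of Dose. Recomputing Clearance per unit gives -2, 4, -8, -16, -12, -4, -10, -6; average -6.75.
Observing Marker=10 restricts to units where Marker's equation naturally yields 10: Dose ∈ {5, 4}. In that subpopulation Clearance = -2, -4, mean -3.
Difference = -6.75 − (-3) = -3.75.

-3.75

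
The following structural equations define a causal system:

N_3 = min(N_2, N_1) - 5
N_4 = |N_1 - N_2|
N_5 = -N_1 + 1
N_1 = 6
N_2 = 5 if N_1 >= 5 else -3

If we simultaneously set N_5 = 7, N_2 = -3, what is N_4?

Setting N_5 = 7, N_2 = -3 by intervention discards those variables' equations.
N_4 = |N_1 - N_2|  [with N_1=6, N_2=-3]  = 9

9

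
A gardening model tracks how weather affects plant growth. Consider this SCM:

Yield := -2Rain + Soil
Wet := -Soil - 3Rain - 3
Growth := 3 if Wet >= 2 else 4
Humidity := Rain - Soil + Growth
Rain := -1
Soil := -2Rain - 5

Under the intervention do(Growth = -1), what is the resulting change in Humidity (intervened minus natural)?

-4

Intervening sets Growth = -1 and removes its equation (Growth := 3 if Wet >= 2 else 4).
Soil = -2Rain - 5  [with Rain=-1]  = -3
Humidity = Rain - Soil + Growth  [with Rain=-1, Soil=-3, Growth=-1]  = 1
Without intervention: Soil = -2Rain - 5  [with Rain=-1]  = -3; Wet = -Soil - 3Rain - 3  [with Soil=-3, Rain=-1]  = 3; Growth = 3 if Wet >= 2 else 4  [with Wet=3]  = 3; Humidity = Rain - Soil + Growth  [with Rain=-1, Soil=-3, Growth=3]  = 5.
Change = 1 − 5 = -4.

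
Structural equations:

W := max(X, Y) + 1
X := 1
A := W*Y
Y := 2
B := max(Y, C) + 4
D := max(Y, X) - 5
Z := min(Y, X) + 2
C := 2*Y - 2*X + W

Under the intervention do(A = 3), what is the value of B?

9

Under do(A=3), the mechanism A := W*Y is discarded; A is fixed at 3.
Since B is not a descendant of the intervened variable, it is unaffected.
W = max(X, Y) + 1  [with X=1, Y=2]  = 3
C = 2*Y - 2*X + W  [with Y=2, X=1, W=3]  = 5
B = max(Y, C) + 4  [with Y=2, C=5]  = 9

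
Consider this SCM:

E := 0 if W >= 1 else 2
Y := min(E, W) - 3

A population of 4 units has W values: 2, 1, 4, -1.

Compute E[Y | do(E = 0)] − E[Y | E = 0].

-0.25

Under do(E=0), E's equation is replaced by E=0 for every unit. Per-unit Y: -3, -3, -3, -4. Mean = -3.25.
Conditioning on E=0 selects the 3 unit(s) with W ∈ {2, 1, 4}. Their Y values: -3, -3, -3. Mean = -3.
Difference = -3.25 − (-3) = -0.25.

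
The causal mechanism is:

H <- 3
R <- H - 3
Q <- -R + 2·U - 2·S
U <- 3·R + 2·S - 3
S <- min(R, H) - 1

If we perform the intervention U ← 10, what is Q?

Intervening sets U = 10 and removes its equation (U <- 3·R + 2·S - 3).
R = H - 3  [with H=3]  = 0
S = min(R, H) - 1  [with R=0, H=3]  = -1
Q = -R + 2·U - 2·S  [with R=0, U=10, S=-1]  = 22

22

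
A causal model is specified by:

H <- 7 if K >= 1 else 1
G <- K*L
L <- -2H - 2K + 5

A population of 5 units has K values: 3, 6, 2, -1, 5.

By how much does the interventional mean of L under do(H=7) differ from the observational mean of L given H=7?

The intervention sets H=7 in all 5 units regardless of K. Recomputing L per unit gives -15, -21, -13, -7, -19; average -15.
E[L|H=7] averages over only the 4 units with H=7 (K = 3, 6, 2, 5): L = -15, -21, -13, -19, mean -17.
Difference = -15 − (-17) = 2.

2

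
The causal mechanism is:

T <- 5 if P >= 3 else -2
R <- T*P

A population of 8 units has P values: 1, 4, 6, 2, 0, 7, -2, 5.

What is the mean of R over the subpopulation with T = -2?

-0.5

Observing T=-2 restricts to units where T's equation naturally yields -2: P ∈ {1, 2, 0, -2}. In that subpopulation R = -2, -4, 0, 4, mean -0.5.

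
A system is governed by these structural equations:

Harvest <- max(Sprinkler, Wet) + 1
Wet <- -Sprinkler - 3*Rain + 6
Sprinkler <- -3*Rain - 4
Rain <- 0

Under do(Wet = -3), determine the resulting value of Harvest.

-2

The intervention breaks the incoming arrows to Wet: Wet <- -Sprinkler - 3*Rain + 6 no longer applies, and Wet = -3.
Sprinkler = -3*Rain - 4  [with Rain=0]  = -4
Harvest = max(Sprinkler, Wet) + 1  [with Sprinkler=-4, Wet=-3]  = -2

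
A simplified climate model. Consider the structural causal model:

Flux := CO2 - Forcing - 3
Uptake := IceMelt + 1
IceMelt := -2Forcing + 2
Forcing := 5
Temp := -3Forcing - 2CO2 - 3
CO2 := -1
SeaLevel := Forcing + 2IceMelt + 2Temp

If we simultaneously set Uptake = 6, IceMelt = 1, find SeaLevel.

Under do(Uptake = 6, IceMelt = 1), each intervened variable's structural equation is replaced by its fixed value.
Temp = -3Forcing - 2CO2 - 3  [with Forcing=5, CO2=-1]  = -16
SeaLevel = Forcing + 2IceMelt + 2Temp  [with Forcing=5, IceMelt=1, Temp=-16]  = -25

-25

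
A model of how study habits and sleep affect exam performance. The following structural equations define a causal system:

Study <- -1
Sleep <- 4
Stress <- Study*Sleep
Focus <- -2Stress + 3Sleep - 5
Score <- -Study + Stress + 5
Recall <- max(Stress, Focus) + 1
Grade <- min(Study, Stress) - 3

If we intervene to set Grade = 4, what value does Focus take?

15

Under do(Grade=4), the mechanism Grade <- min(Study, Stress) - 3 is discarded; Grade is fixed at 4.
Since Focus is not a descendant of the intervened variable, it is unaffected.
Stress = Study*Sleep  [with Study=-1, Sleep=4]  = -4
Focus = -2Stress + 3Sleep - 5  [with Stress=-4, Sleep=4]  = 15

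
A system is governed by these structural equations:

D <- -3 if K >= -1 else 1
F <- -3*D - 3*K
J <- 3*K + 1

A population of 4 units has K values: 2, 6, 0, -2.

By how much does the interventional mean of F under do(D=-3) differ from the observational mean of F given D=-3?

Under do(D=-3), D's equation is replaced by D=-3 for every unit. Per-unit F: 3, -9, 9, 15. Mean = 4.5.
E[F|D=-3] averages over only the 3 units with D=-3 (K = 2, 6, 0): F = 3, -9, 9, mean 1.
Difference = 4.5 − 1 = 3.5.

3.5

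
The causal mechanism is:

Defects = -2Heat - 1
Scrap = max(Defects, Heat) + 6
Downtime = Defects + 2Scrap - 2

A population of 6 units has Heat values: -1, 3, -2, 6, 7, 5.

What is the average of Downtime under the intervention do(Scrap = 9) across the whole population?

The intervention sets Scrap=9 in all 6 units regardless of Heat. Recomputing Downtime per unit gives 17, 9, 19, 3, 1, 5; average 9.

9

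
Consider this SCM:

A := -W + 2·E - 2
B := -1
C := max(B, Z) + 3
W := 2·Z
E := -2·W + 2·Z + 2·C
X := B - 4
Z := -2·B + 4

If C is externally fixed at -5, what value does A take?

-58

The intervention breaks the incoming arrows to C: C := max(B, Z) + 3 no longer applies, and C = -5.
Z = -2·B + 4  [with B=-1]  = 6
W = 2·Z  [with Z=6]  = 12
E = -2·W + 2·Z + 2·C  [with W=12, Z=6, C=-5]  = -22
A = -W + 2·E - 2  [with W=12, E=-22]  = -58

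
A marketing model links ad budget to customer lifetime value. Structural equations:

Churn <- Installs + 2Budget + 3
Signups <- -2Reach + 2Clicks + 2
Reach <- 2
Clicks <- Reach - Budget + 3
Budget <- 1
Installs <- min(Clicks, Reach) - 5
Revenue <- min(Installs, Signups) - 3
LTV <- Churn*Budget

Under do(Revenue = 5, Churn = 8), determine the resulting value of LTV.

8

Under do(Revenue = 5, Churn = 8), each intervened variable's structural equation is replaced by its fixed value.
LTV = Churn*Budget  [with Churn=8, Budget=1]  = 8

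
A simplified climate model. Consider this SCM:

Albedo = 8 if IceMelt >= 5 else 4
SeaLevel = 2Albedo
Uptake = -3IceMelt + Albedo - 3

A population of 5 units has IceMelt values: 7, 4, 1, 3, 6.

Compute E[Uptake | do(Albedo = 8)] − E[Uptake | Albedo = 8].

do(Albedo=8) breaks Albedo's dependence on IceMelt. With Albedo=8 fixed, Uptake across the units is -16, -7, 2, -4, -13, mean -7.6.
E[Uptake|Albedo=8] averages over only the 2 units with Albedo=8 (IceMelt = 7, 6): Uptake = -16, -13, mean -14.5.
Difference = -7.6 − (-14.5) = 6.9.

6.9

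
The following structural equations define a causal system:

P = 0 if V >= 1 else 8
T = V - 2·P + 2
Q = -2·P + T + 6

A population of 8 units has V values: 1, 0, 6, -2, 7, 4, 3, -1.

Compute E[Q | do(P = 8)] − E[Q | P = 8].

Under do(P=8), P's equation is replaced by P=8 for every unit. Per-unit Q: -23, -24, -18, -26, -17, -20, -21, -25. Mean = -21.75.
E[Q|P=8] averages over only the 3 units with P=8 (V = 0, -2, -1): Q = -24, -26, -25, mean -25.
Difference = -21.75 − (-25) = 3.25.

3.25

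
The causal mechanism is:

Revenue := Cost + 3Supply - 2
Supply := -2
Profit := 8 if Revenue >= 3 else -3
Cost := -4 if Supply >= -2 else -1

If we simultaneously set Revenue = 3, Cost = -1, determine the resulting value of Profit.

8

The joint intervention fixes Revenue = 3, Cost = -1, removing each variable's own equation.
Profit = 8 if Revenue >= 3 else -3  [with Revenue=3]  = 8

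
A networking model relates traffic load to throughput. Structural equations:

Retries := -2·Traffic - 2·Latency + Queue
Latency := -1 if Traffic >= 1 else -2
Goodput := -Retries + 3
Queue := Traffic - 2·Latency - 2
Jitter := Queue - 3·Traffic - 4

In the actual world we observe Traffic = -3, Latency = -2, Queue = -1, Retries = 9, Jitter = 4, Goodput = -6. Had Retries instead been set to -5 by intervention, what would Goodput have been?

Under do(Retries=-5), the mechanism Retries := -2·Traffic - 2·Latency + Queue is discarded; Retries is fixed at -5.
Goodput = -Retries + 3  [with Retries=-5]  = 8

8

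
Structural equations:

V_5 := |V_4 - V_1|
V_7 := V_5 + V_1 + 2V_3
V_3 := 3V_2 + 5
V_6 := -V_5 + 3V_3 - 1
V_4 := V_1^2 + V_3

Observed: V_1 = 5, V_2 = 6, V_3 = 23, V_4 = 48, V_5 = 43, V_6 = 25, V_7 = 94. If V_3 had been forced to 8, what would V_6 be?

-5

The intervention breaks the incoming arrows to V_3: V_3 := 3V_2 + 5 no longer applies, and V_3 = 8.
V_4 = V_1^2 + V_3  [with V_1=5, V_3=8]  = 33
V_5 = |V_4 - V_1|  [with V_4=33, V_1=5]  = 28
V_6 = -V_5 + 3V_3 - 1  [with V_5=28, V_3=8]  = -5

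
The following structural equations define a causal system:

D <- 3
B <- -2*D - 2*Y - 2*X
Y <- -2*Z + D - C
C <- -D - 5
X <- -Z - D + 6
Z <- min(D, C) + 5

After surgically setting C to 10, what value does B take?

Under do(C=10), the mechanism C <- -D - 5 is discarded; C is fixed at 10.
Z = min(D, C) + 5  [with D=3, C=10]  = 8
Y = -2*Z + D - C  [with Z=8, D=3, C=10]  = -23
X = -Z - D + 6  [with Z=8, D=3]  = -5
B = -2*D - 2*Y - 2*X  [with D=3, Y=-23, X=-5]  = 50

50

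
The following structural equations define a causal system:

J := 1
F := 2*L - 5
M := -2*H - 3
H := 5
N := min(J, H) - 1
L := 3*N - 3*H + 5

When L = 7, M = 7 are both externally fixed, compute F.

Setting L = 7, M = 7 by intervention discards those variables' equations.
F = 2*L - 5  [with L=7]  = 9

9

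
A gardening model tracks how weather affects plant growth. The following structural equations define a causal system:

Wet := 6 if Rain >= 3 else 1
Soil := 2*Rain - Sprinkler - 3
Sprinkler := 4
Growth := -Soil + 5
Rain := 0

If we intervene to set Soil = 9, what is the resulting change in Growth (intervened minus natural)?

do(Soil=9) replaces the equation Soil := 2*Rain - Sprinkler - 3 with the constant Soil = 9.
Growth = -Soil + 5  [with Soil=9]  = -4
Without intervention: Soil = 2*Rain - Sprinkler - 3  [with Rain=0, Sprinkler=4]  = -7; Growth = -Soil + 5  [with Soil=-7]  = 12.
Change = -4 − 12 = -16.

-16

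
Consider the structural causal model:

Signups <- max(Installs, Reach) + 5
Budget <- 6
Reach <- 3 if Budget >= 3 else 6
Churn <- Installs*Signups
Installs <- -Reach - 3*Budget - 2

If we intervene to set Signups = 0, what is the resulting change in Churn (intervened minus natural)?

184

Intervening sets Signups = 0 and removes its equation (Signups <- max(Installs, Reach) + 5).
Reach = 3 if Budget >= 3 else 6  [with Budget=6]  = 3
Installs = -Reach - 3*Budget - 2  [with Reach=3, Budget=6]  = -23
Churn = Installs*Signups  [with Installs=-23, Signups=0]  = 0
Without intervention: Reach = 3 if Budget >= 3 else 6  [with Budget=6]  = 3; Installs = -Reach - 3*Budget - 2  [with Reach=3, Budget=6]  = -23; Signups = max(Installs, Reach) + 5  [with Installs=-23, Reach=3]  = 8; Churn = Installs*Signups  [with Installs=-23, Signups=8]  = -184.
Change = 0 − (-184) = 184.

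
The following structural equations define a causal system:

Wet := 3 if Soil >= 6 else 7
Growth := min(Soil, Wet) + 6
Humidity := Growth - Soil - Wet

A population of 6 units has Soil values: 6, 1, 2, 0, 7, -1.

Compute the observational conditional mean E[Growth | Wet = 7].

E[Growth|Wet=7] averages over only the 4 units with Wet=7 (Soil = 1, 2, 0, -1): Growth = 7, 8, 6, 5, mean 6.5.

6.5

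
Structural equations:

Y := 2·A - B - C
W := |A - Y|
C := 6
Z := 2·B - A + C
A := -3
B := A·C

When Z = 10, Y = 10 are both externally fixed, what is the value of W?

13

Setting Z = 10, Y = 10 by intervention discards those variables' equations.
W = |A - Y|  [with A=-3, Y=10]  = 13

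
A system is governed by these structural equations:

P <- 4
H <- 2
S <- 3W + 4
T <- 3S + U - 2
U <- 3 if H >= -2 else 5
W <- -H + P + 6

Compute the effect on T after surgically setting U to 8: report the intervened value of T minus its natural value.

5

Under do(U=8), the mechanism U <- 3 if H >= -2 else 5 is discarded; U is fixed at 8.
W = -H + P + 6  [with H=2, P=4]  = 8
S = 3W + 4  [with W=8]  = 28
T = 3S + U - 2  [with S=28, U=8]  = 90
Without intervention: W = -H + P + 6  [with H=2, P=4]  = 8; U = 3 if H >= -2 else 5  [with H=2]  = 3; S = 3W + 4  [with W=8]  = 28; T = 3S + U - 2  [with S=28, U=3]  = 85.
Change = 90 − 85 = 5.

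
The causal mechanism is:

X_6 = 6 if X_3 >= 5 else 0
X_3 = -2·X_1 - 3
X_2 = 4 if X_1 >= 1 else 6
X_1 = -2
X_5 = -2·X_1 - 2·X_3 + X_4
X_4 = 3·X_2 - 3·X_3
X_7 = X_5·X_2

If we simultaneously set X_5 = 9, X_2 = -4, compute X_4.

Setting X_5 = 9, X_2 = -4 by intervention discards those variables' equations.
X_3 = -2·X_1 - 3  [with X_1=-2]  = 1
X_4 = 3·X_2 - 3·X_3  [with X_2=-4, X_3=1]  = -15

-15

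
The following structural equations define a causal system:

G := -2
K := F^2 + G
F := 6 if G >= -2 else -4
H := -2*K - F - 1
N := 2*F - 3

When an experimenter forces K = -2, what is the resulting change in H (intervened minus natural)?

The intervention breaks the incoming arrows to K: K := F^2 + G no longer applies, and K = -2.
F = 6 if G >= -2 else -4  [with G=-2]  = 6
H = -2*K - F - 1  [with K=-2, F=6]  = -3
Without intervention: F = 6 if G >= -2 else -4  [with G=-2]  = 6; K = F^2 + G  [with F=6, G=-2]  = 34; H = -2*K - F - 1  [with K=34, F=6]  = -75.
Change = -3 − (-75) = 72.

72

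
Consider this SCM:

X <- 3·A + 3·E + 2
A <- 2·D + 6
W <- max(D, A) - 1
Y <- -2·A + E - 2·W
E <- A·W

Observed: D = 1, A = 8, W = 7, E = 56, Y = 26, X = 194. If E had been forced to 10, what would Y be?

Intervening sets E = 10 and removes its equation (E <- A·W).
A = 2·D + 6  [with D=1]  = 8
W = max(D, A) - 1  [with D=1, A=8]  = 7
Y = -2·A + E - 2·W  [with A=8, E=10, W=7]  = -20

-20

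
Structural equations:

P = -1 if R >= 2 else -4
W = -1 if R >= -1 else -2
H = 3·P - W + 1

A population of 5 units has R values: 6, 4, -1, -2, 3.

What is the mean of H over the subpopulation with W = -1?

Conditioning on W=-1 selects the 4 unit(s) with R ∈ {6, 4, -1, 3}. Their H values: -1, -1, -10, -1. Mean = -3.25.

-3.25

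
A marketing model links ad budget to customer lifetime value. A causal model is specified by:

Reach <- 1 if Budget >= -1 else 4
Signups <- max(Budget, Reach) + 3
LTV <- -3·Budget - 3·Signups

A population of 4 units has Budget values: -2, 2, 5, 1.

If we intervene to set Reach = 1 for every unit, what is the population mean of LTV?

-20.25

Every unit gets Reach=1 under the intervention. LTV values become -6, -21, -39, -15; E[LTV|do(Reach=1)] = -20.25.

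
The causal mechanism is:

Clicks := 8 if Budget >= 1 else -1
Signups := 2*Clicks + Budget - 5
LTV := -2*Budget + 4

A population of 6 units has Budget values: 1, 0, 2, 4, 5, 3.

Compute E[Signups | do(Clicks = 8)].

Every unit gets Clicks=8 under the intervention. Signups values become 12, 11, 13, 15, 16, 14; E[Signups|do(Clicks=8)] = 13.5.

13.5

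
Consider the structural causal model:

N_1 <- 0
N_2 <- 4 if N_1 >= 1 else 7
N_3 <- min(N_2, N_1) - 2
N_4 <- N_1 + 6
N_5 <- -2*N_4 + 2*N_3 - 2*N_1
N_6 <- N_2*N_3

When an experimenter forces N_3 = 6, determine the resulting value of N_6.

42

The intervention breaks the incoming arrows to N_3: N_3 <- min(N_2, N_1) - 2 no longer applies, and N_3 = 6.
N_2 = 4 if N_1 >= 1 else 7  [with N_1=0]  = 7
N_6 = N_2*N_3  [with N_2=7, N_3=6]  = 42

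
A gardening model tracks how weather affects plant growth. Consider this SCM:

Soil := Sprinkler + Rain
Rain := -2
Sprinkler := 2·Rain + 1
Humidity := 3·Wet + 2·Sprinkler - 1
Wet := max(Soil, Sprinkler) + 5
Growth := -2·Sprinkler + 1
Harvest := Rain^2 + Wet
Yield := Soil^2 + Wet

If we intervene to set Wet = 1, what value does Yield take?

The intervention breaks the incoming arrows to Wet: Wet := max(Soil, Sprinkler) + 5 no longer applies, and Wet = 1.
Sprinkler = 2·Rain + 1  [with Rain=-2]  = -3
Soil = Sprinkler + Rain  [with Sprinkler=-3, Rain=-2]  = -5
Yield = Soil^2 + Wet  [with Soil=-5, Wet=1]  = 26

26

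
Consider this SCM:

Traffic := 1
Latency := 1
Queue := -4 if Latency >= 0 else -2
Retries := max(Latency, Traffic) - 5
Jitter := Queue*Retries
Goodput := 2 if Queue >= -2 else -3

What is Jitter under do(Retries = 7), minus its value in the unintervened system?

Intervening sets Retries = 7 and removes its equation (Retries := max(Latency, Traffic) - 5).
Queue = -4 if Latency >= 0 else -2  [with Latency=1]  = -4
Jitter = Queue*Retries  [with Queue=-4, Retries=7]  = -28
Without intervention: Queue = -4 if Latency >= 0 else -2  [with Latency=1]  = -4; Retries = max(Latency, Traffic) - 5  [with Latency=1, Traffic=1]  = -4; Jitter = Queue*Retries  [with Queue=-4, Retries=-4]  = 16.
Change = -28 − 16 = -44.

-44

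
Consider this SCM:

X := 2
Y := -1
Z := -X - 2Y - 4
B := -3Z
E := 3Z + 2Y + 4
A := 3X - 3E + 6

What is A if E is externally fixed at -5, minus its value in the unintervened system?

The intervention breaks the incoming arrows to E: E := 3Z + 2Y + 4 no longer applies, and E = -5.
A = 3X - 3E + 6  [with X=2, E=-5]  = 27
Without intervention: Z = -X - 2Y - 4  [with X=2, Y=-1]  = -4; E = 3Z + 2Y + 4  [with Z=-4, Y=-1]  = -10; A = 3X - 3E + 6  [with X=2, E=-10]  = 42.
Change = 27 − 42 = -15.

-15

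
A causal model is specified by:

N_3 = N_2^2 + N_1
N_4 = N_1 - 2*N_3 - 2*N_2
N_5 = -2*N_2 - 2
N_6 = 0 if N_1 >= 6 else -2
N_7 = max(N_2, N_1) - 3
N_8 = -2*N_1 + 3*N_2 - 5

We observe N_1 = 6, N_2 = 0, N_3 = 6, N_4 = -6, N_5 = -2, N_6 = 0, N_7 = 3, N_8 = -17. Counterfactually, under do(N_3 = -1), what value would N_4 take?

The intervention breaks the incoming arrows to N_3: N_3 = N_2^2 + N_1 no longer applies, and N_3 = -1.
N_4 = N_1 - 2*N_3 - 2*N_2  [with N_1=6, N_3=-1, N_2=0]  = 8

8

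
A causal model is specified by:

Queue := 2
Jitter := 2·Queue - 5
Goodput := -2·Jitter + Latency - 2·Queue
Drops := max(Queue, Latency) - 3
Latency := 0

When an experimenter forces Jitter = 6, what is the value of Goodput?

-16

Intervening sets Jitter = 6 and removes its equation (Jitter := 2·Queue - 5).
Goodput = -2·Jitter + Latency - 2·Queue  [with Jitter=6, Latency=0, Queue=2]  = -16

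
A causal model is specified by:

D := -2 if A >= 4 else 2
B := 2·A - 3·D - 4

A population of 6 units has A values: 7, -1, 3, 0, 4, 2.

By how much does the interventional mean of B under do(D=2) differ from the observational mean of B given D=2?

The intervention sets D=2 in all 6 units regardless of A. Recomputing B per unit gives 4, -12, -4, -10, -2, -6; average -5.
Conditioning on D=2 selects the 4 unit(s) with A ∈ {-1, 3, 0, 2}. Their B values: -12, -4, -10, -6. Mean = -8.
Difference = -5 − (-8) = 3.

3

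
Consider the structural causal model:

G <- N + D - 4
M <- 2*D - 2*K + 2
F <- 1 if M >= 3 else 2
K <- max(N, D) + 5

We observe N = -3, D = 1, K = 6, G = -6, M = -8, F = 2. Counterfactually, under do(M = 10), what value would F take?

The intervention breaks the incoming arrows to M: M <- 2*D - 2*K + 2 no longer applies, and M = 10.
F = 1 if M >= 3 else 2  [with M=10]  = 1

1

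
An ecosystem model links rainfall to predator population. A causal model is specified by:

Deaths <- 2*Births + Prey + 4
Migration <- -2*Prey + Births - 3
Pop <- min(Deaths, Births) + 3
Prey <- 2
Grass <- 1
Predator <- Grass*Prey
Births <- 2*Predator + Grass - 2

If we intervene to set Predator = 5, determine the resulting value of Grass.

Under do(Predator=5), the mechanism Predator <- Grass*Prey is discarded; Predator is fixed at 5.
Grass is not downstream of the intervention, so its value is determined by the original equations.

1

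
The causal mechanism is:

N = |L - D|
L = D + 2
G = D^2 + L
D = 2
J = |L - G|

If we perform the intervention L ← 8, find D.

Under do(L=8), the mechanism L = D + 2 is discarded; L is fixed at 8.
D is not downstream of the intervention, so its value is determined by the original equations.

2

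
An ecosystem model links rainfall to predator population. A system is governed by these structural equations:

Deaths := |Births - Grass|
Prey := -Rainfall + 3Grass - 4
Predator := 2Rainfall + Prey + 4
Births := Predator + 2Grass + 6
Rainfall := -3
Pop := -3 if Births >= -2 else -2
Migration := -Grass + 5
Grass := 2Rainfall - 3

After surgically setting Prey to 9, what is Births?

-5

do(Prey=9) replaces the equation Prey := -Rainfall + 3Grass - 4 with the constant Prey = 9.
Grass = 2Rainfall - 3  [with Rainfall=-3]  = -9
Predator = 2Rainfall + Prey + 4  [with Rainfall=-3, Prey=9]  = 7
Births = Predator + 2Grass + 6  [with Predator=7, Grass=-9]  = -5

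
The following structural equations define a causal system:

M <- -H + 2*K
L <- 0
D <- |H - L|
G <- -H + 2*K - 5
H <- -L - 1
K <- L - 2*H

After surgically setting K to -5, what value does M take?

Under do(K=-5), the mechanism K <- L - 2*H is discarded; K is fixed at -5.
H = -L - 1  [with L=0]  = -1
M = -H + 2*K  [with H=-1, K=-5]  = -9

-9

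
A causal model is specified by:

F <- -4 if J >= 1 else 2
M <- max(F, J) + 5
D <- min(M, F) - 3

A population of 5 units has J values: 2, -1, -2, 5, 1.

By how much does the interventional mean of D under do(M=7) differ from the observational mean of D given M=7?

do(M=7) breaks M's dependence on J. With M=7 fixed, D across the units is -7, -1, -1, -7, -7, mean -4.6.
E[D|M=7] averages over only the 3 units with M=7 (J = 2, -1, -2): D = -7, -1, -1, mean -3.
Difference = -4.6 − (-3) = -1.6.

-1.6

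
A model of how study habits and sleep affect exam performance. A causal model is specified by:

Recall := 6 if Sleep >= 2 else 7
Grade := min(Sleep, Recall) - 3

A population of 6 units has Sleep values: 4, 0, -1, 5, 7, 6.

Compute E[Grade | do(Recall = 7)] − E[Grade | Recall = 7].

4

Every unit gets Recall=7 under the intervention. Grade values become 1, -3, -4, 2, 4, 3; E[Grade|do(Recall=7)] = 0.5.
E[Grade|Recall=7] averages over only the 2 units with Recall=7 (Sleep = 0, -1): Grade = -3, -4, mean -3.5.
Difference = 0.5 − (-3.5) = 4.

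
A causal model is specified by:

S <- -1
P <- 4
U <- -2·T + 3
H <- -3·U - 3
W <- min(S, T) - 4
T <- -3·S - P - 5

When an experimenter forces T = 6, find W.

The intervention breaks the incoming arrows to T: T <- -3·S - P - 5 no longer applies, and T = 6.
W = min(S, T) - 4  [with S=-1, T=6]  = -5

-5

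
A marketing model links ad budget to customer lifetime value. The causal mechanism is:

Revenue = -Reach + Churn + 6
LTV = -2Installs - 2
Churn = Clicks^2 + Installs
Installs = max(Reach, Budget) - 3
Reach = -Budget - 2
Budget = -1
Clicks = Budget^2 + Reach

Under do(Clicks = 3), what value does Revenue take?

12

The intervention breaks the incoming arrows to Clicks: Clicks = Budget^2 + Reach no longer applies, and Clicks = 3.
Reach = -Budget - 2  [with Budget=-1]  = -1
Installs = max(Reach, Budget) - 3  [with Reach=-1, Budget=-1]  = -4
Churn = Clicks^2 + Installs  [with Clicks=3, Installs=-4]  = 5
Revenue = -Reach + Churn + 6  [with Reach=-1, Churn=5]  = 12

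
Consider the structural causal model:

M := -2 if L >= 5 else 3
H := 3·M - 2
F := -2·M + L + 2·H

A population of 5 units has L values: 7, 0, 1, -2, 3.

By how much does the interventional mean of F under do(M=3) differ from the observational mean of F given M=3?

1.3

The intervention sets M=3 in all 5 units regardless of L. Recomputing F per unit gives 15, 8, 9, 6, 11; average 9.8.
Conditioning on M=3 selects the 4 unit(s) with L ∈ {0, 1, -2, 3}. Their F values: 8, 9, 6, 11. Mean = 8.5.
Difference = 9.8 − 8.5 = 1.3.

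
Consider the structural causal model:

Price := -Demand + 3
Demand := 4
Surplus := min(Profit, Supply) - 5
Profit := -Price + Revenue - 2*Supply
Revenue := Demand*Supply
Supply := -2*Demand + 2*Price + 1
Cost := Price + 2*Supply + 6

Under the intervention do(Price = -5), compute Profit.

-29

Under do(Price=-5), the mechanism Price := -Demand + 3 is discarded; Price is fixed at -5.
Supply = -2*Demand + 2*Price + 1  [with Demand=4, Price=-5]  = -17
Revenue = Demand*Supply  [with Demand=4, Supply=-17]  = -68
Profit = -Price + Revenue - 2*Supply  [with Price=-5, Revenue=-68, Supply=-17]  = -29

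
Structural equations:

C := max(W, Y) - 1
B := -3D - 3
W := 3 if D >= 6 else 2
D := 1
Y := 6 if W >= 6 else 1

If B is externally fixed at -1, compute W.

Under do(B=-1), the mechanism B := -3D - 3 is discarded; B is fixed at -1.
Since W is not a descendant of the intervened variable, it is unaffected.
W = 3 if D >= 6 else 2  [with D=1]  = 2

2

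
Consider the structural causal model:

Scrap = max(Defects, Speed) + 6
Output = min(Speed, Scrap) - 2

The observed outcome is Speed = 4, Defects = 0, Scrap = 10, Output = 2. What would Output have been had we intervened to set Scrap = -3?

The intervention breaks the incoming arrows to Scrap: Scrap = max(Defects, Speed) + 6 no longer applies, and Scrap = -3.
Output = min(Speed, Scrap) - 2  [with Speed=4, Scrap=-3]  = -5

-5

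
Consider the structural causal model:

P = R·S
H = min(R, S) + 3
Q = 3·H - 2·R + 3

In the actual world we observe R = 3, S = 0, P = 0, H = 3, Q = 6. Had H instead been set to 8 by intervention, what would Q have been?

Intervening sets H = 8 and removes its equation (H = min(R, S) + 3).
Q = 3·H - 2·R + 3  [with H=8, R=3]  = 21

21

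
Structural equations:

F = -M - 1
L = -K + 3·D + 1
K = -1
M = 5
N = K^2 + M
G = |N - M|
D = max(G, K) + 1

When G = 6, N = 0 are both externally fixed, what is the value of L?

23

The joint intervention fixes G = 6, N = 0, removing each variable's own equation.
D = max(G, K) + 1  [with G=6, K=-1]  = 7
L = -K + 3·D + 1  [with K=-1, D=7]  = 23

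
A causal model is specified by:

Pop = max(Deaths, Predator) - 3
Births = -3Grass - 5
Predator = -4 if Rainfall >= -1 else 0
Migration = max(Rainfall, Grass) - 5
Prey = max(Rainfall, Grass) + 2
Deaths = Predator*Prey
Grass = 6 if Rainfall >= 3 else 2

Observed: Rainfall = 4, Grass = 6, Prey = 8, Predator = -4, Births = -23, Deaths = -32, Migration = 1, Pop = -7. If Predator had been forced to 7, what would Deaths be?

Under do(Predator=7), the mechanism Predator = -4 if Rainfall >= -1 else 0 is discarded; Predator is fixed at 7.
Grass = 6 if Rainfall >= 3 else 2  [with Rainfall=4]  = 6
Prey = max(Rainfall, Grass) + 2  [with Rainfall=4, Grass=6]  = 8
Deaths = Predator*Prey  [with Predator=7, Prey=8]  = 56

56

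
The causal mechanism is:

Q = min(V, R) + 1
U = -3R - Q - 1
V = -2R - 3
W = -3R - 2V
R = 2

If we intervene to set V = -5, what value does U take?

-3

do(V=-5) replaces the equation V = -2R - 3 with the constant V = -5.
Q = min(V, R) + 1  [with V=-5, R=2]  = -4
U = -3R - Q - 1  [with R=2, Q=-4]  = -3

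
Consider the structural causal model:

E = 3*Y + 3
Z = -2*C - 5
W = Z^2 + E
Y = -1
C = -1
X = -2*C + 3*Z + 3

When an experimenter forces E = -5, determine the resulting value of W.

4

Intervening sets E = -5 and removes its equation (E = 3*Y + 3).
Z = -2*C - 5  [with C=-1]  = -3
W = Z^2 + E  [with Z=-3, E=-5]  = 4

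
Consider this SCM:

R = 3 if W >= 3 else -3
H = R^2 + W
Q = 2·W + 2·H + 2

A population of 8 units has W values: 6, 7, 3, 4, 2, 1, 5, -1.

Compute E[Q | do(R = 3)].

33.5

do(R=3) breaks R's dependence on W. With R=3 fixed, Q across the units is 44, 48, 32, 36, 28, 24, 40, 16, mean 33.5.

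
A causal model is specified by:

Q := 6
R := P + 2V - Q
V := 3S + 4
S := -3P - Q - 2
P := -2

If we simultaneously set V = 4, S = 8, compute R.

The joint intervention fixes V = 4, S = 8, removing each variable's own equation.
R = P + 2V - Q  [with P=-2, V=4, Q=6]  = 0

0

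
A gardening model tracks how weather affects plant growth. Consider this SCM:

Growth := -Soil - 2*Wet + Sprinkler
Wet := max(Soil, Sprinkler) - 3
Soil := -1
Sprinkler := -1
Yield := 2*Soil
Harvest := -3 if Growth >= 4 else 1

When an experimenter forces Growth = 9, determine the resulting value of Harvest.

-3

Under do(Growth=9), the mechanism Growth := -Soil - 2*Wet + Sprinkler is discarded; Growth is fixed at 9.
Harvest = -3 if Growth >= 4 else 1  [with Growth=9]  = -3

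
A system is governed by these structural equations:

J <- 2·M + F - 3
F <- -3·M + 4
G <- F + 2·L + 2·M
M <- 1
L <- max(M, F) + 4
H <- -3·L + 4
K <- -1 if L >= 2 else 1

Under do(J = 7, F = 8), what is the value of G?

Under do(J = 7, F = 8), each intervened variable's structural equation is replaced by its fixed value.
L = max(M, F) + 4  [with M=1, F=8]  = 12
G = F + 2·L + 2·M  [with F=8, L=12, M=1]  = 34

34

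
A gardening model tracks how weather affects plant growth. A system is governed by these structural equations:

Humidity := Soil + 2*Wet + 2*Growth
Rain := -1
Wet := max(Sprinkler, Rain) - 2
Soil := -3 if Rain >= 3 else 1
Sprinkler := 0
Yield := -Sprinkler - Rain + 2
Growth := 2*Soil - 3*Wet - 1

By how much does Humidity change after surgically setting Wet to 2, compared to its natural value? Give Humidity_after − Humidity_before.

Under do(Wet=2), the mechanism Wet := max(Sprinkler, Rain) - 2 is discarded; Wet is fixed at 2.
Soil = -3 if Rain >= 3 else 1  [with Rain=-1]  = 1
Growth = 2*Soil - 3*Wet - 1  [with Soil=1, Wet=2]  = -5
Humidity = Soil + 2*Wet + 2*Growth  [with Soil=1, Wet=2, Growth=-5]  = -5
Without intervention: Soil = -3 if Rain >= 3 else 1  [with Rain=-1]  = 1; Wet = max(Sprinkler, Rain) - 2  [with Sprinkler=0, Rain=-1]  = -2; Growth = 2*Soil - 3*Wet - 1  [with Soil=1, Wet=-2]  = 7; Humidity = Soil + 2*Wet + 2*Growth  [with Soil=1, Wet=-2, Growth=7]  = 11.
Change = -5 − 11 = -16.

-16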